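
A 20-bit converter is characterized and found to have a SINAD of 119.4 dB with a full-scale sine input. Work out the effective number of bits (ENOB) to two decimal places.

ENOB = (SINAD − 1.76) / 6.02 = (119.4 − 1.76)/6.02 = 19.542.

19.54 bits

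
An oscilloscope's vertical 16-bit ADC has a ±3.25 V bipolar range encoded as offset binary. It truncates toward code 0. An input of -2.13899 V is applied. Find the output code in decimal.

code 11201

Full-scale span = 6.5 V; LSB = 6.5/2^16 = 99.18 µV.
Input sits at 11201.716 steps above V_low.
So the output code is 11201.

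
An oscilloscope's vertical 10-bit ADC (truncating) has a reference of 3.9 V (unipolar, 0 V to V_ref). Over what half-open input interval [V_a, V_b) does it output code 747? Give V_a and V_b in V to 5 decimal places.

LSB = 3.9/2^10 = 3.809 mV.
V_a = V_low + 747·LSB = 2.84502 V; V_b = V_low + 748·LSB = 2.84883 V.

[2.84502 V, 2.84883 V)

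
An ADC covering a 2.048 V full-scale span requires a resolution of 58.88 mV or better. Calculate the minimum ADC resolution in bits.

Number of steps required ≥ 2.048 V / 58.88 mV = 34.78.
Need 2^N ≥ 34.78; 2^5 = 32, 2^6 = 64.
Minimum N = 6.

6 bits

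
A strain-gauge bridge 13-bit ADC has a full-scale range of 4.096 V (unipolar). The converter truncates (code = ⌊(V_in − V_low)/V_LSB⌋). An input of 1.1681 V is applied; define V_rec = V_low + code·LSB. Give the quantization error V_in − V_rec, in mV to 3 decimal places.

Step size: 4.096 V ÷ 2^13 = 0.500 mV.
(V_in − V_low)/LSB = (1.1681 − 0)/0.0005 = 2336.2000 → code 2336 (floor).
V_rec = 0 + 2336·0.0005 = 1.168 V.
Error = 1.1681 − 1.168 = 0.0001 V = 0.100 mV.

0.100 mV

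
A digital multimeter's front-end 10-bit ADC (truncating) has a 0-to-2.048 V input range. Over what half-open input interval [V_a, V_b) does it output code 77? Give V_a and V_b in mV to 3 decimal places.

LSB = 2.048/2^10 = 2.000 mV.
V_a = V_low + 77·LSB = 0.154 V; V_b = V_low + 78·LSB = 0.156 V.

[154.000 mV, 156.000 mV)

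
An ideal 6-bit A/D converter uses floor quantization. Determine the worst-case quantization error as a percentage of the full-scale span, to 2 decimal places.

1.56 %

Truncating → worst-case error = 1 LSB = V_FS/2^6, so 100/64 = 1.5625 % of full scale.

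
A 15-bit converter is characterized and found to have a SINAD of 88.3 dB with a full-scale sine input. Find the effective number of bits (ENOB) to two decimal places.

ENOB = (SINAD − 1.76) / 6.02 = (88.3 − 1.76)/6.02 = 14.375.

14.38 bits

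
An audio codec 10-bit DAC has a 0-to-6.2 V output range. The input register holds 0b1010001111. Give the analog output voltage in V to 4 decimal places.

LSB = 6.2 V / 2^10 = 6.055 mV.
Code 0b1010001111 = 655 decimal.
V_out = 0 + 655 × 0.00605469 V = 3.96582 V.

3.9658 V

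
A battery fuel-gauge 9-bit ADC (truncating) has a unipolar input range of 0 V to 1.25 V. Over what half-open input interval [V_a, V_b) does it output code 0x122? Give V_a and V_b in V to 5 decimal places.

LSB = 1.25/2^9 = 2.441 mV.
Code 0x122 = 290 decimal.
V_a = V_low + 290·LSB = 0.708008 V; V_b = V_low + 291·LSB = 0.710449 V.

[0.70801 V, 0.71045 V)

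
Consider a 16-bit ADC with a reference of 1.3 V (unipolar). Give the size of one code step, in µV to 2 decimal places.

19.84 µV

Full-scale span = 1.3 V.
LSB = 1.3 / 2^16 = 1.3 / 65536 = 1.98364e-05 V = 19.84 µV.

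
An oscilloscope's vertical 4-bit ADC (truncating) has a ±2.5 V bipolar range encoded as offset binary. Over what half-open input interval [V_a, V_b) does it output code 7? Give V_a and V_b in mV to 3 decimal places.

LSB = 5/2^4 = 312.500 mV.
V_a = V_low + 7·LSB = -0.3125 V; V_b = V_low + 8·LSB = 0 V.

[-312.500 mV, 0.000 mV)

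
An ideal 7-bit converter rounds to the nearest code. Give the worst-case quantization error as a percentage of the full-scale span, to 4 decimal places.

0.3906 %

Rounding → worst-case error = ½ LSB = V_FS/2^8, so 100/256 = 0.390625 % of full scale.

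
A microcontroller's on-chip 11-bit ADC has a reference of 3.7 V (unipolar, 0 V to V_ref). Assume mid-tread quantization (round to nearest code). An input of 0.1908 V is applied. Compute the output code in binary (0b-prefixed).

Full-scale span = 3.7 V; LSB = 3.7/2^11 = 1.807 mV.
(0.1908 − 0) / 0.00180664 = 105.610 LSBs.
So the output code is 106.
In binary (0b-prefixed): 0b1101010.

code 0b1101010 (decimal 106)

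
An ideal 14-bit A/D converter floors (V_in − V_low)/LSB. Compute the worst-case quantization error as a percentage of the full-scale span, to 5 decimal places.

Truncating → worst-case error = 1 LSB = V_FS/2^14, so 100/16384 = 0.00610352 % of full scale.

0.00610 %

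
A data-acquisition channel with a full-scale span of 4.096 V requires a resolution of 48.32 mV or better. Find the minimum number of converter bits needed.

Number of steps required ≥ 4.096 V / 48.32 mV = 84.77.
Need 2^N ≥ 84.77; 2^6 = 64, 2^7 = 128.
Minimum N = 7.

7 bits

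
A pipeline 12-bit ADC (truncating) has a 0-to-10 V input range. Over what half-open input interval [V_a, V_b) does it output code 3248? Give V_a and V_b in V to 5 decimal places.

[7.92969 V, 7.93213 V)

LSB = 10/2^12 = 2.441 mV.
V_a = V_low + 3248·LSB = 7.92969 V; V_b = V_low + 3249·LSB = 7.93213 V.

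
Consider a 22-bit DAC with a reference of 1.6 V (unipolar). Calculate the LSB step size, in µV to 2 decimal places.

0.38 µV

Full-scale span = 1.6 V.
LSB = 1.6 / 2^22 = 1.6 / 4194304 = 3.8147e-07 V = 0.38 µV.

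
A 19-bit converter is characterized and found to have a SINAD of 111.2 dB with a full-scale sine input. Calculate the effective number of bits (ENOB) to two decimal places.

18.18 bits

ENOB = (SINAD − 1.76) / 6.02 = (111.2 − 1.76)/6.02 = 18.179.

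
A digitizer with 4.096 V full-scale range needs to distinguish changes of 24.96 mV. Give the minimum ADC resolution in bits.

8 bits

Number of steps required ≥ 4.096 V / 24.96 mV = 164.10.
Need 2^N ≥ 164.10; 2^7 = 128, 2^8 = 256.
Minimum N = 8.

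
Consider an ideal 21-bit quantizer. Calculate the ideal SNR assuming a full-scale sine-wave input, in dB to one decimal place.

128.2 dB

SNR ≈ 6.02·N + 1.76 dB = 6.02·21 + 1.76 = 128.18 dB.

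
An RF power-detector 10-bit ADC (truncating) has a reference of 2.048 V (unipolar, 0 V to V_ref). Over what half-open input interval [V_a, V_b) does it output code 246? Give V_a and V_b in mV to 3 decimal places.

[492.000 mV, 494.000 mV)

LSB = 2.048/2^10 = 2.000 mV.
V_a = V_low + 246·LSB = 0.492 V; V_b = V_low + 247·LSB = 0.494 V.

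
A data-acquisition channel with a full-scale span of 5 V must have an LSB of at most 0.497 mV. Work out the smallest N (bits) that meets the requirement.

14 bits

Number of steps required ≥ 5 V / 0.497 mV = 10060.36.
Need 2^N ≥ 10060.36; 2^13 = 8192, 2^14 = 16384.
Minimum N = 14.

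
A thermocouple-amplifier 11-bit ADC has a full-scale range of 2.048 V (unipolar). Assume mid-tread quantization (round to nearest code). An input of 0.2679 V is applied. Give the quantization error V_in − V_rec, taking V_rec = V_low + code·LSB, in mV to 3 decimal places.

LSB = 2.048/2^11 = 1.000 mV.
Scaled input = 267.9000 LSBs, so code = 268.
Code 268 maps back to 0 + 268×0.001 V = 0.268 V.
Error = 0.2679 − 0.268 = -0.0001 V = -0.100 mV.

-0.100 mV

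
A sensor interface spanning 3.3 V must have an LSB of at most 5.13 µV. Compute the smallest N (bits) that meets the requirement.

Number of steps required ≥ 3.3 V / 5.13 µV = 643274.85.
Need 2^N ≥ 643274.85; 2^19 = 524288, 2^20 = 1048576.
Minimum N = 20.

20 bits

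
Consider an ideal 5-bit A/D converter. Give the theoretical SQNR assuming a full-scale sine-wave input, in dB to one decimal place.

31.9 dB

SNR ≈ 6.02·N + 1.76 dB = 6.02·5 + 1.76 = 31.86 dB.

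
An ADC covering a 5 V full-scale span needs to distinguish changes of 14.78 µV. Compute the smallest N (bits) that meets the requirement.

Number of steps required ≥ 5 V / 14.78 µV = 338294.99.
Need 2^N ≥ 338294.99; 2^18 = 262144, 2^19 = 524288.
Minimum N = 19.

19 bits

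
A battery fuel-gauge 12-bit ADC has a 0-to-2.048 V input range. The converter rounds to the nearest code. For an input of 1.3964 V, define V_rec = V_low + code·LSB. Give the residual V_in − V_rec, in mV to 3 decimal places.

LSB = 2.048/2^12 = 0.500 mV.
(V_in − V_low)/LSB = (1.3964 − 0)/0.0005 = 2792.8000 → code 2793 (round).
Reconstructed: 1.3965 V.
V_in − V_rec = -0.0001 V = -0.100 mV.

-0.100 mV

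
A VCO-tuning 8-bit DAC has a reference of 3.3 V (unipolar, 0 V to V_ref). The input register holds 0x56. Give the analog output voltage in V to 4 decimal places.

1.1086 V

LSB = 3.3 V / 2^8 = 12.891 mV.
Code 0x56 = 86 decimal.
V_out = 0 + 86 × 0.0128906 V = 1.10859 V.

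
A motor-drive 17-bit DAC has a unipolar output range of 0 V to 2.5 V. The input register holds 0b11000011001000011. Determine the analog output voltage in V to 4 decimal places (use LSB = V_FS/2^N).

LSB = 2.5 V / 2^17 = 19.07 µV.
Code 0b11000011001000011 = 99907 decimal.
V_out = 0 + 99907 × 1.90735e-05 V = 1.90557 V.

1.9056 V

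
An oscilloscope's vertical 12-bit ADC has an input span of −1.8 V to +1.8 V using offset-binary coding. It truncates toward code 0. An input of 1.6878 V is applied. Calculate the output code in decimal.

code 3968

Full-scale span = 3.6 V; LSB = 3.6/2^12 = 0.879 mV.
(V_in − V_low)/LSB = (1.6878 − (−1.8)) / 0.000878906 = 3968.341.
⌊·⌋(3968.341) = 3968.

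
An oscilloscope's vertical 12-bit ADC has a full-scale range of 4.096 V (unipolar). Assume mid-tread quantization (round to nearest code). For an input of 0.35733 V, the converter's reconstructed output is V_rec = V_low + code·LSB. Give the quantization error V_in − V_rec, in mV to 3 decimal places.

0.330 mV

Step size: 4.096 V ÷ 2^12 = 1.000 mV.
(0.35733 − 0)/0.001 = 357.3300; round gives code 357.
Reconstructed: 0.357 V.
V_in − V_rec = 0.00033 V = 0.330 mV.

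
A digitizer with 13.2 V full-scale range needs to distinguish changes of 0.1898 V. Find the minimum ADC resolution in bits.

7 bits

Number of steps required ≥ 13.2 V / 0.1898 V = 69.55.
Need 2^N ≥ 69.55; 2^6 = 64, 2^7 = 128.
Minimum N = 7.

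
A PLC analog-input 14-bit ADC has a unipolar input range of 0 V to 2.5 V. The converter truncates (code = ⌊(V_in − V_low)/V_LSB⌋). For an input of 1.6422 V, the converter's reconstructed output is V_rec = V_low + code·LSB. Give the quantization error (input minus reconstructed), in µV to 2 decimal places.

49.12 µV

One LSB is 2.5 V / 16384 = 152.59 µV.
Scaled input = 10762.3219 LSBs, so code = 10762.
Reconstructed: 1.6421509 V.
Error = 1.6422 − 1.6421509 = 4.91211e-05 V = 49.12 µV.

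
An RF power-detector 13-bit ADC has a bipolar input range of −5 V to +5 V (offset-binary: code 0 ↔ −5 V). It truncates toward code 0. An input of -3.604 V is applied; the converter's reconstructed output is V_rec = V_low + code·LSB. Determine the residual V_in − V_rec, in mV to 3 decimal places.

LSB = 10/2^13 = 1.221 mV.
Scaled input = 1143.6032 LSBs, so code = 1143.
V_rec = (−5) + 1143·0.0012207 = -3.6047363 V.
Error = -3.604 − (−3.6047363) = 0.000736328 V = 0.736 mV.

0.736 mV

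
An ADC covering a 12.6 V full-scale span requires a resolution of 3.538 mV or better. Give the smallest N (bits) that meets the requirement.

Number of steps required ≥ 12.6 V / 3.538 mV = 3561.33.
Need 2^N ≥ 3561.33; 2^11 = 2048, 2^12 = 4096.
Minimum N = 12.

12 bits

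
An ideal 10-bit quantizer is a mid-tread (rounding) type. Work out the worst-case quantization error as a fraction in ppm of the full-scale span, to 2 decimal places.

488.28 ppm

Rounding → worst-case error = ½ LSB = V_FS/2^11, so 1e+06/2048 = 488.281 ppm of full scale.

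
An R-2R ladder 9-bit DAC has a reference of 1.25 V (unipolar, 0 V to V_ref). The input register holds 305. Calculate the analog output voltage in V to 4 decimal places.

LSB = 1.25 V / 2^9 = 2.441 mV.
V_out = 0 + 305 × 0.00244141 V = 0.744629 V.

0.7446 V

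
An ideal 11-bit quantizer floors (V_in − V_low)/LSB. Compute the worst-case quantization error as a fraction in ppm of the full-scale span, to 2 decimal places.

Truncating → worst-case error = 1 LSB = V_FS/2^11, so 1e+06/2048 = 488.281 ppm of full scale.

488.28 ppm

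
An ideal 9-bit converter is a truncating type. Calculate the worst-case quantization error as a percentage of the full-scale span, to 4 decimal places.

0.1953 %

Truncating → worst-case error = 1 LSB = V_FS/2^9, so 100/512 = 0.195312 % of full scale.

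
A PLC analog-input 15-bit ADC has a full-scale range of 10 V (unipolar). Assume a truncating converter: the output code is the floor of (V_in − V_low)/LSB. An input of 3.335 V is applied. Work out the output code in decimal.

Full-scale span = 10 V; LSB = 10/2^15 = 305.18 µV.
(3.335 − 0) / 0.000305176 = 10928.128 LSBs.
⌊·⌋(10928.128) = 10928.

code 10928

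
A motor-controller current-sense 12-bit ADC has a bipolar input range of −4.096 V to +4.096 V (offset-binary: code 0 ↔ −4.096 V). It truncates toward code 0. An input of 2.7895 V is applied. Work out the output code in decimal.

Full-scale span = 8.192 V; LSB = 8.192/2^12 = 2.000 mV.
(2.7895 − (−4.096)) / 0.002 = 3442.750 LSBs.
So the output code is 3442.

code 3442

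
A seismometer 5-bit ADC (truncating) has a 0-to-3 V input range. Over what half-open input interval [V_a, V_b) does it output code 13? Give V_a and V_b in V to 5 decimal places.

[1.21875 V, 1.31250 V)

LSB = 3/2^5 = 93.750 mV.
V_a = V_low + 13·LSB = 1.21875 V; V_b = V_low + 14·LSB = 1.3125 V.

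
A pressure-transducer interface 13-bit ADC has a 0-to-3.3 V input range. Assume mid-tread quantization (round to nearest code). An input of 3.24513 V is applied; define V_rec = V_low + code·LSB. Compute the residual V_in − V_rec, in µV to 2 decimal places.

-84.84 µV

One LSB is 3.3 V / 8192 = 402.83 µV.
(3.24513 − 0)/0.000402832 = 8055.7894; round gives code 8056.
V_rec = 0 + 8056·0.000402832 = 3.2452148 V.
V_in − V_rec = -8.48437e-05 V = -84.84 µV.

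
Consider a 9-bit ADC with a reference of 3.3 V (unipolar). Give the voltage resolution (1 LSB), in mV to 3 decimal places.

Full-scale span = 3.3 V.
LSB = 3.3 / 2^9 = 3.3 / 512 = 0.00644531 V = 6.445 mV.

6.445 mV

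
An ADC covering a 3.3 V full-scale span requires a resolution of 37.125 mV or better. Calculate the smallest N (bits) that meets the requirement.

7 bits

Number of steps required ≥ 3.3 V / 37.125 mV = 88.89.
Need 2^N ≥ 88.89; 2^6 = 64, 2^7 = 128.
Minimum N = 7.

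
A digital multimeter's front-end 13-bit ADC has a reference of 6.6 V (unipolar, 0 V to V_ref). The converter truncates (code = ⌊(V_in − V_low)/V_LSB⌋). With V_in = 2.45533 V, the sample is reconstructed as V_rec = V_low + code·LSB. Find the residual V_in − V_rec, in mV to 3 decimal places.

LSB = 6.6/2^13 = 0.806 mV.
Scaled input = 3047.5854 LSBs, so code = 3047.
V_rec = 0 + 3047·0.000805664 = 2.4548584 V.
Error = 2.45533 − 2.4548584 = 0.000471602 V = 0.472 mV.

0.472 mV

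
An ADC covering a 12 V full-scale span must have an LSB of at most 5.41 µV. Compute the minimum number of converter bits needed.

Number of steps required ≥ 12 V / 5.41 µV = 2218114.60.
Need 2^N ≥ 2218114.60; 2^21 = 2097152, 2^22 = 4194304.
Minimum N = 22.

22 bits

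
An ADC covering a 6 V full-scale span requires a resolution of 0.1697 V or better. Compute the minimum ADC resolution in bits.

6 bits

Number of steps required ≥ 6 V / 0.1697 V = 35.36.
Need 2^N ≥ 35.36; 2^5 = 32, 2^6 = 64.
Minimum N = 6.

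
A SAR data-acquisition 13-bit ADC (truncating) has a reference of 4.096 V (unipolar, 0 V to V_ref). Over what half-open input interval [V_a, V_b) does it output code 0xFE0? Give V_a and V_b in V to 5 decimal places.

LSB = 4.096/2^13 = 0.500 mV.
Code 0xFE0 = 4064 decimal.
V_a = V_low + 4064·LSB = 2.032 V; V_b = V_low + 4065·LSB = 2.0325 V.

[2.03200 V, 2.03250 V)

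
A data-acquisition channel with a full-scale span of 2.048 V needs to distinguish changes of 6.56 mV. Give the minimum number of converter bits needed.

9 bits

Number of steps required ≥ 2.048 V / 6.56 mV = 312.20.
Need 2^N ≥ 312.20; 2^8 = 256, 2^9 = 512.
Minimum N = 9.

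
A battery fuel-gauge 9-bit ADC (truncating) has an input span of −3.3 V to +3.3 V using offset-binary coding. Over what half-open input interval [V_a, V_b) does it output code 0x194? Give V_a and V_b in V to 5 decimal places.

LSB = 6.6/2^9 = 12.891 mV.
Code 0x194 = 404 decimal.
V_a = V_low + 404·LSB = 1.90781 V; V_b = V_low + 405·LSB = 1.9207 V.

[1.90781 V, 1.92070 V)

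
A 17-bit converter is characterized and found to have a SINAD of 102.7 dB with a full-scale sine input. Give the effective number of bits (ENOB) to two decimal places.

ENOB = (SINAD − 1.76) / 6.02 = (102.7 − 1.76)/6.02 = 16.767.

16.77 bits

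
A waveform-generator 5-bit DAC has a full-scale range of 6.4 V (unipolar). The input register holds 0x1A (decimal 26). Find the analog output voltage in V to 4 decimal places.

LSB = 6.4 V / 2^5 = 200.000 mV.
Code 0x1A = 26 decimal.
V_out = 0 + 26 × 0.2 V = 5.2 V.

5.2000 V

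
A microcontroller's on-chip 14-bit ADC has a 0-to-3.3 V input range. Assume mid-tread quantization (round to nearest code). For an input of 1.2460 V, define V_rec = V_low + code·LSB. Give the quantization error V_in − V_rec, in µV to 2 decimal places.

One LSB is 3.3 V / 16384 = 201.42 µV.
(1.2460 − 0)/0.000201416 = 6186.2012; round gives code 6186.
Code 6186 maps back to 0 + 6186×0.000201416 V = 1.2459595 V.
V_in − V_rec = 4.05273e-05 V = 40.53 µV.

40.53 µV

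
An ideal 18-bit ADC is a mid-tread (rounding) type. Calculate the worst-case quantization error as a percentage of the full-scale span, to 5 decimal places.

Rounding → worst-case error = ½ LSB = V_FS/2^19, so 100/524288 = 0.000190735 % of full scale.

0.00019 %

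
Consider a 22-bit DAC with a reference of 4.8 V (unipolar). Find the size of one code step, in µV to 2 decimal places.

1.14 µV

Full-scale span = 4.8 V.
LSB = 4.8 / 2^22 = 4.8 / 4194304 = 1.14441e-06 V = 1.14 µV.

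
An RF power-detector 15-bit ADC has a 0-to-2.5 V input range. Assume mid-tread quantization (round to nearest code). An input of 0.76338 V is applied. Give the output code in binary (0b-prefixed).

LSB = 2.5 V / 32768 = 76.29 µV.
(V_in − V_low)/LSB = (0.76338 − 0) / 7.62939e-05 = 10005.774.
round(10005.774) = 10006.
In binary (0b-prefixed): 0b10011100010110.

code 0b10011100010110 (decimal 10006)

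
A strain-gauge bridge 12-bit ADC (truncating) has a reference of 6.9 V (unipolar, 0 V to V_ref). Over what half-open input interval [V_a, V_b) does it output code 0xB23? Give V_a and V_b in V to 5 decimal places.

[4.80271 V, 4.80439 V)

LSB = 6.9/2^12 = 1.685 mV.
Code 0xB23 = 2851 decimal.
V_a = V_low + 2851·LSB = 4.80271 V; V_b = V_low + 2852·LSB = 4.80439 V.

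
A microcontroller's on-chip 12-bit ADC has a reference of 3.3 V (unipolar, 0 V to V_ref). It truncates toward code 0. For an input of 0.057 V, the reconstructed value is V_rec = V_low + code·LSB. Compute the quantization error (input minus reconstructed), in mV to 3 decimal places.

0.604 mV

LSB = 3.3/2^12 = 0.806 mV.
(0.057 − 0)/0.000805664 = 70.7491; ⌊·⌋ gives code 70.
Code 70 maps back to 0 + 70×0.000805664 V = 0.056396484 V.
Difference: 0.000603516 V → 0.604 mV.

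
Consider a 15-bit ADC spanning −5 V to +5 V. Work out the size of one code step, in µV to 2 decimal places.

305.18 µV

Full-scale span = 10 V.
LSB = 10 / 2^15 = 10 / 32768 = 0.000305176 V = 305.18 µV.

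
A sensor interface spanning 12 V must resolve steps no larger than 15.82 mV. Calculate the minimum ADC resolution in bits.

Number of steps required ≥ 12 V / 15.82 mV = 758.53.
Need 2^N ≥ 758.53; 2^9 = 512, 2^10 = 1024.
Minimum N = 10.

10 bits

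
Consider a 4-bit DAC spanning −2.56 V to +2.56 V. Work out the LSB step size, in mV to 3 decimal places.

Full-scale span = 5.12 V.
LSB = 5.12 / 2^4 = 5.12 / 16 = 0.32 V = 320.000 mV.

320.000 mV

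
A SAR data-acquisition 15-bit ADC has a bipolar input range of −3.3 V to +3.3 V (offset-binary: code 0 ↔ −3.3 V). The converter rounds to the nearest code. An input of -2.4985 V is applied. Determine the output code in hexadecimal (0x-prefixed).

LSB = 6.6 V / 32768 = 201.42 µV.
Input sits at 3979.326 steps above V_low.
Round → code 3979.
In hexadecimal (0x-prefixed): 0xF8B.

code 0xF8B (decimal 3979)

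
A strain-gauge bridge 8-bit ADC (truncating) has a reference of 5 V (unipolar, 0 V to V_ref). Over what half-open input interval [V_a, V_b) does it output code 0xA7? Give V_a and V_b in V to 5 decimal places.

[3.26172 V, 3.28125 V)

LSB = 5/2^8 = 19.531 mV.
Code 0xA7 = 167 decimal.
V_a = V_low + 167·LSB = 3.26172 V; V_b = V_low + 168·LSB = 3.28125 V.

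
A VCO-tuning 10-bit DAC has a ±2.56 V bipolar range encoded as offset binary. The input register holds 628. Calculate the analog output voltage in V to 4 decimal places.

0.5800 V

LSB = 5.12 V / 2^10 = 5.000 mV.
V_out = (−2.56) + 628 × 0.005 V = 0.58 V.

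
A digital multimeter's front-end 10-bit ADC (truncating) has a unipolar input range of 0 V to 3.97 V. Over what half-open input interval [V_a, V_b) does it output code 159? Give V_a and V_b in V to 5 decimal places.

LSB = 3.97/2^10 = 3.877 mV.
V_a = V_low + 159·LSB = 0.616436 V; V_b = V_low + 160·LSB = 0.620313 V.

[0.61644 V, 0.62031 V)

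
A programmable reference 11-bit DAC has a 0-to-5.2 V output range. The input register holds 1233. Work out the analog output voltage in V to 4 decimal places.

3.1307 V

LSB = 5.2 V / 2^11 = 2.539 mV.
V_out = 0 + 1233 × 0.00253906 V = 3.13066 V.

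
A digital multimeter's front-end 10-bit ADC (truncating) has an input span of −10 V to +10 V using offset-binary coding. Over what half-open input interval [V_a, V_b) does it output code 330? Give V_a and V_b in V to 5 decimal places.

[-3.55469 V, -3.53516 V)

LSB = 20/2^10 = 19.531 mV.
V_a = V_low + 330·LSB = -3.55469 V; V_b = V_low + 331·LSB = -3.53516 V.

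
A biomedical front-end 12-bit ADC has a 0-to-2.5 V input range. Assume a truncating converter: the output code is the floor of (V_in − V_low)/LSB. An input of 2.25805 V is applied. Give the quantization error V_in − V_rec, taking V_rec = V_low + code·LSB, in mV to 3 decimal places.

Step size: 2.5 V ÷ 2^12 = 0.610 mV.
Scaled input = 3699.5891 LSBs, so code = 3699.
Code 3699 maps back to 0 + 3699×0.000610352 V = 2.2576904 V.
Error = 2.25805 − 2.2576904 = 0.00035957 V = 0.360 mV.

0.360 mV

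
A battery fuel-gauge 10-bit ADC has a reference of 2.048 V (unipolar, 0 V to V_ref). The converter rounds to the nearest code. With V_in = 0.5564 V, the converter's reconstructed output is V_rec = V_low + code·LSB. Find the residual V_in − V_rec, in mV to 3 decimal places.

Step size: 2.048 V ÷ 2^10 = 2.000 mV.
(0.5564 − 0)/0.002 = 278.2000; round gives code 278.
Code 278 maps back to 0 + 278×0.002 V = 0.556 V.
Error = 0.5564 − 0.556 = 0.0004 V = 0.400 mV.

0.400 mV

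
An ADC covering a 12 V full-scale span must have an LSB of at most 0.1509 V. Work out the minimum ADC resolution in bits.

Number of steps required ≥ 12 V / 0.1509 V = 79.52.
Need 2^N ≥ 79.52; 2^6 = 64, 2^7 = 128.
Minimum N = 7.

7 bits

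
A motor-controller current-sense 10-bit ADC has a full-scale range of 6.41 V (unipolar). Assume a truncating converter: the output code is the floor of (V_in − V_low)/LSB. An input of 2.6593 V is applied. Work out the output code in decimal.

code 424

With 1024 levels over 6.41 V, one step is 6.260 mV.
Input sits at 424.824 steps above V_low.
So the output code is 424.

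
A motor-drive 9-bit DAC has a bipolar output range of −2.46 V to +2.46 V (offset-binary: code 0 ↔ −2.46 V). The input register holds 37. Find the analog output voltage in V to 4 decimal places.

-2.1045 V

LSB = 4.92 V / 2^9 = 9.609 mV.
V_out = (−2.46) + 37 × 0.00960937 V = -2.10445 V.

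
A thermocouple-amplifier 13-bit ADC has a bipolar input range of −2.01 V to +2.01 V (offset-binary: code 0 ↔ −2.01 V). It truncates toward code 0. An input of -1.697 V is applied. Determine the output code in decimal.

code 637

Full-scale span = 4.02 V; LSB = 4.02/2^13 = 490.72 µV.
Input sits at 637.835 steps above V_low.
⌊·⌋(637.835) = 637.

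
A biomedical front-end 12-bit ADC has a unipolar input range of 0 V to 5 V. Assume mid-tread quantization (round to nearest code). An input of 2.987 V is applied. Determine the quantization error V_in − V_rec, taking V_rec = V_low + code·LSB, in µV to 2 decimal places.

LSB = 5/2^12 = 1.221 mV.
Scaled input = 2446.9504 LSBs, so code = 2447.
Reconstructed: 2.9870605 V.
Error = 2.987 − 2.9870605 = -6.05469e-05 V = -60.55 µV.

-60.55 µV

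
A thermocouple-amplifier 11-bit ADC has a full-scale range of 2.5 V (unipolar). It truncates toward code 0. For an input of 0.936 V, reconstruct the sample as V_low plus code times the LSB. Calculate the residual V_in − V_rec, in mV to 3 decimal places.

0.941 mV

LSB = 2.5/2^11 = 1.221 mV.
(V_in − V_low)/LSB = (0.936 − 0)/0.0012207 = 766.7712 → code 766 (floor).
Reconstructed: 0.93505859 V.
Difference: 0.000941406 V → 0.941 mV.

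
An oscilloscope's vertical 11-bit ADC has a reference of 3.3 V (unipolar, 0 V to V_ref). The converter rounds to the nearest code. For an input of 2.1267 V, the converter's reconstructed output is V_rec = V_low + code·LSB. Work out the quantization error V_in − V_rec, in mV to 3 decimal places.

LSB = 3.3/2^11 = 1.611 mV.
(V_in − V_low)/LSB = (2.1267 − 0)/0.00161133 = 1319.8429 → code 1320 (round).
Code 1320 maps back to 0 + 1320×0.00161133 V = 2.1269531 V.
Difference: -0.000253125 V → -0.253 mV.

-0.253 mV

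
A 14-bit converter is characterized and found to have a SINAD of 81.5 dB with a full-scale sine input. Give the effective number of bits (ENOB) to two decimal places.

13.25 bits

ENOB = (SINAD − 1.76) / 6.02 = (81.5 − 1.76)/6.02 = 13.246.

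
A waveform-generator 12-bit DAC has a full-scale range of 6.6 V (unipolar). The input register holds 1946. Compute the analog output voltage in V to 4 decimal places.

LSB = 6.6 V / 2^12 = 1.611 mV.
V_out = 0 + 1946 × 0.00161133 V = 3.13564 V.

3.1356 V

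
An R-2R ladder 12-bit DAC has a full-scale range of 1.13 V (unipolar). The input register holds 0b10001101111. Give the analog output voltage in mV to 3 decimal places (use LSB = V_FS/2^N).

313.123 mV

LSB = 1.13 V / 2^12 = 275.88 µV.
Code 0b10001101111 = 1135 decimal.
V_out = 0 + 1135 × 0.000275879 V = 0.313123 V.
= 313.123 mV.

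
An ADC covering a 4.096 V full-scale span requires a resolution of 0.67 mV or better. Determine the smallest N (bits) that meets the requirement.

13 bits

Number of steps required ≥ 4.096 V / 0.67 mV = 6113.43.
Need 2^N ≥ 6113.43; 2^12 = 4096, 2^13 = 8192.
Minimum N = 13.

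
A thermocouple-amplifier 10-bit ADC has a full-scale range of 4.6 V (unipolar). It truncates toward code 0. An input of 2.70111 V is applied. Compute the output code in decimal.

LSB = 4.6 V / 1024 = 4.492 mV.
Input sits at 601.291 steps above V_low.
So the output code is 601.

code 601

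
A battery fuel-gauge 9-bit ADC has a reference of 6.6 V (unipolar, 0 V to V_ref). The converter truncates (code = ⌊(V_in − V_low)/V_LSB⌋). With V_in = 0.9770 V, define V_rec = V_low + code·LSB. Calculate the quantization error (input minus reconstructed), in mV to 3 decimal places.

LSB = 6.6/2^9 = 12.891 mV.
Scaled input = 75.7915 LSBs, so code = 75.
Code 75 maps back to 0 + 75×0.0128906 V = 0.96679688 V.
Difference: 0.0102031 V → 10.203 mV.

10.203 mV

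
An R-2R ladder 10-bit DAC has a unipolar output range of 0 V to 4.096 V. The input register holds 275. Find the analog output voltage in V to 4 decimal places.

1.1000 V

LSB = 4.096 V / 2^10 = 4.000 mV.
V_out = 0 + 275 × 0.004 V = 1.1 V.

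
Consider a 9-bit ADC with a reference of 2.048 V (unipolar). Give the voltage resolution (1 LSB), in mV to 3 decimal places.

Full-scale span = 2.048 V.
LSB = 2.048 / 2^9 = 2.048 / 512 = 0.004 V = 4.000 mV.

4.000 mV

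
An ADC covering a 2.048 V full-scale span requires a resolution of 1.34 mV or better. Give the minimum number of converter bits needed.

11 bits

Number of steps required ≥ 2.048 V / 1.34 mV = 1528.36.
Need 2^N ≥ 1528.36; 2^10 = 1024, 2^11 = 2048.
Minimum N = 11.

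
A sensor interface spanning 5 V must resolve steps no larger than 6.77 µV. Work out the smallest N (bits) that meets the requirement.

Number of steps required ≥ 5 V / 6.77 µV = 738552.44.
Need 2^N ≥ 738552.44; 2^19 = 524288, 2^20 = 1048576.
Minimum N = 20.

20 bits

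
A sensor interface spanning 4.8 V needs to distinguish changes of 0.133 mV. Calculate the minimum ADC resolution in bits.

Number of steps required ≥ 4.8 V / 0.133 mV = 36090.23.
Need 2^N ≥ 36090.23; 2^15 = 32768, 2^16 = 65536.
Minimum N = 16.

16 bits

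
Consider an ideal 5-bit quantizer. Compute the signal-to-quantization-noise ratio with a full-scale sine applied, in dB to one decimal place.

31.9 dB

SNR ≈ 6.02·N + 1.76 dB = 6.02·5 + 1.76 = 31.86 dB.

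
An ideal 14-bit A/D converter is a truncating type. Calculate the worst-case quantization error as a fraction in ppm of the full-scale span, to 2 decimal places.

61.04 ppm

Truncating → worst-case error = 1 LSB = V_FS/2^14, so 1e+06/16384 = 61.0352 ppm of full scale.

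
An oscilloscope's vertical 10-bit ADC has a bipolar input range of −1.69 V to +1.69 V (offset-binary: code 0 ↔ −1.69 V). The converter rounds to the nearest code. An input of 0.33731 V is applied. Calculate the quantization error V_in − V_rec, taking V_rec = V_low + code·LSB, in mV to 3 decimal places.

Step size: 3.38 V ÷ 2^10 = 3.301 mV.
(V_in − V_low)/LSB = (0.33731 − (−1.69))/0.00330078 = 614.1910 → code 614 (round).
Reconstructed: 0.33667969 V.
Difference: 0.000630313 V → 0.630 mV.

0.630 mV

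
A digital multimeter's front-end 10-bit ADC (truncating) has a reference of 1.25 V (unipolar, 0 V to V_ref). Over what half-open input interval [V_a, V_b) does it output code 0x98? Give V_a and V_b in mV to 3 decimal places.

LSB = 1.25/2^10 = 1.221 mV.
Code 0x98 = 152 decimal.
V_a = V_low + 152·LSB = 0.185547 V; V_b = V_low + 153·LSB = 0.186768 V.

[185.547 mV, 186.768 mV)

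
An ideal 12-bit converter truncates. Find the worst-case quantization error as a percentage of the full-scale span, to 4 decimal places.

0.0244 %

Truncating → worst-case error = 1 LSB = V_FS/2^12, so 100/4096 = 0.0244141 % of full scale.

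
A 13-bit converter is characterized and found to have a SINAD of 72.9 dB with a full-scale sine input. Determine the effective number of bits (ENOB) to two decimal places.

11.82 bits

ENOB = (SINAD − 1.76) / 6.02 = (72.9 − 1.76)/6.02 = 11.817.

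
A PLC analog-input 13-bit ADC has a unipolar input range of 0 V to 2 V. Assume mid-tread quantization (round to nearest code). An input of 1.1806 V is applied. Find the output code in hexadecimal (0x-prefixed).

code 0x12E4 (decimal 4836)

Full-scale span = 2 V; LSB = 2/2^13 = 244.14 µV.
Input sits at 4835.738 steps above V_low.
round(4835.738) = 4836.
In hexadecimal (0x-prefixed): 0x12E4.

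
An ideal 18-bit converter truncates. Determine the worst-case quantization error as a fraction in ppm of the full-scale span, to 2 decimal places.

Truncating → worst-case error = 1 LSB = V_FS/2^18, so 1e+06/262144 = 3.8147 ppm of full scale.

3.81 ppm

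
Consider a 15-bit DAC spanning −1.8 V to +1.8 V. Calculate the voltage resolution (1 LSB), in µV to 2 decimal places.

109.86 µV

Full-scale span = 3.6 V.
LSB = 3.6 / 2^15 = 3.6 / 32768 = 0.000109863 V = 109.86 µV.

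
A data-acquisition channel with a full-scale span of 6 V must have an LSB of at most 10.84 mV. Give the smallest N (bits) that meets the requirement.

10 bits

Number of steps required ≥ 6 V / 10.84 mV = 553.51.
Need 2^N ≥ 553.51; 2^9 = 512, 2^10 = 1024.
Minimum N = 10.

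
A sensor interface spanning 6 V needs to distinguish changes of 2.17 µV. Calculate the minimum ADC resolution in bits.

Number of steps required ≥ 6 V / 2.17 µV = 2764976.96.
Need 2^N ≥ 2764976.96; 2^21 = 2097152, 2^22 = 4194304.
Minimum N = 22.

22 bits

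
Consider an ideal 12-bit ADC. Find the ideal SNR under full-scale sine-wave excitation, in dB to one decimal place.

SNR ≈ 6.02·N + 1.76 dB = 6.02·12 + 1.76 = 74.00 dB.

74.0 dB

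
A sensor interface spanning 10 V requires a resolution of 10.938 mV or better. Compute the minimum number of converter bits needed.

Number of steps required ≥ 10 V / 10.938 mV = 914.24.
Need 2^N ≥ 914.24; 2^9 = 512, 2^10 = 1024.
Minimum N = 10.

10 bits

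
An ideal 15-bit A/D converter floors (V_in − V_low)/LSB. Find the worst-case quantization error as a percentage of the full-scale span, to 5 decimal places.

0.00305 %

Truncating → worst-case error = 1 LSB = V_FS/2^15, so 100/32768 = 0.00305176 % of full scale.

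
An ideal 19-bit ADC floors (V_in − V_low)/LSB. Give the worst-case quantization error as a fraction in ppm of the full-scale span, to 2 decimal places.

Truncating → worst-case error = 1 LSB = V_FS/2^19, so 1e+06/524288 = 1.90735 ppm of full scale.

1.91 ppm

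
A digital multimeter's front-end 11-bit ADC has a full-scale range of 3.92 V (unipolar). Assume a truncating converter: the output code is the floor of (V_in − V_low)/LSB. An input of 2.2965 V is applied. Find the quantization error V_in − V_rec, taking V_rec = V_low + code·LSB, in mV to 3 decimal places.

LSB = 3.92/2^11 = 1.914 mV.
(2.2965 − 0)/0.00191406 = 1199.8041; ⌊·⌋ gives code 1199.
Reconstructed: 2.2949609 V.
V_in − V_rec = 0.00153906 V = 1.539 mV.

1.539 mV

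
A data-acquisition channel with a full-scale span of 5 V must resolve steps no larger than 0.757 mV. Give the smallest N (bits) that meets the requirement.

Number of steps required ≥ 5 V / 0.757 mV = 6605.02.
Need 2^N ≥ 6605.02; 2^12 = 4096, 2^13 = 8192.
Minimum N = 13.

13 bits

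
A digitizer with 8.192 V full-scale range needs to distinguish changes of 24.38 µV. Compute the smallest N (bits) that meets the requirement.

19 bits

Number of steps required ≥ 8.192 V / 24.38 µV = 336013.13.
Need 2^N ≥ 336013.13; 2^18 = 262144, 2^19 = 524288.
Minimum N = 19.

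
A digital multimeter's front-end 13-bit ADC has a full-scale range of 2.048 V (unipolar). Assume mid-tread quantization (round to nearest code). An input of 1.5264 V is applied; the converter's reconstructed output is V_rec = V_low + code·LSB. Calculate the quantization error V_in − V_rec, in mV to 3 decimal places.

-0.100 mV

Step size: 2.048 V ÷ 2^13 = 250.00 µV.
(V_in − V_low)/LSB = (1.5264 − 0)/0.00025 = 6105.6000 → code 6106 (round).
Code 6106 maps back to 0 + 6106×0.00025 V = 1.5265 V.
V_in − V_rec = -0.0001 V = -0.100 mV.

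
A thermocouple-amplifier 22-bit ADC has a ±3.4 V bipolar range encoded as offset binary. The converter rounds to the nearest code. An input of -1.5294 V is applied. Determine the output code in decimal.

code 1153804

With 4194304 levels over 6.8 V, one step is 1.62 µV.
(V_in − V_low)/LSB = (-1.5294 − (−3.4)) / 1.62125e-06 = 1153803.686.
Round → code 1153804.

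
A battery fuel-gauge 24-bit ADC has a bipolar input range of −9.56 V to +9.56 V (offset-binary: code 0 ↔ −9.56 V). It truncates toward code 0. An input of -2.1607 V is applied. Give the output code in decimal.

LSB = 19.12 V / 16777216 = 1.14 µV.
(-2.1607 − (−9.56)) / 1.13964e-06 = 6492659.746 LSBs.
So the output code is 6492659.

code 6492659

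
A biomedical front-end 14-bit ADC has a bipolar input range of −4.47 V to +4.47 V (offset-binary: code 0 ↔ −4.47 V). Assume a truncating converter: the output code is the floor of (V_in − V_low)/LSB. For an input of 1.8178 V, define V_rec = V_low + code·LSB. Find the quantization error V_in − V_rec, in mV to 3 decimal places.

Step size: 8.94 V ÷ 2^14 = 0.546 mV.
Scaled input = 11523.4133 LSBs, so code = 11523.
Reconstructed: 1.8175745 V.
V_in − V_rec = 0.000225537 V = 0.226 mV.

0.226 mV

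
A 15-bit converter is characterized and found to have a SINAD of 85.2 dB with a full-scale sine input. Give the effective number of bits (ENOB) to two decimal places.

ENOB = (SINAD − 1.76) / 6.02 = (85.2 − 1.76)/6.02 = 13.860.

13.86 bits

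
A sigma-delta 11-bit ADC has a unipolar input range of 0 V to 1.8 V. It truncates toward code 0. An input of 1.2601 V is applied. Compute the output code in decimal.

LSB = 1.8 V / 2048 = 0.879 mV.
Input sits at 1433.714 steps above V_low.
So the output code is 1433.

code 1433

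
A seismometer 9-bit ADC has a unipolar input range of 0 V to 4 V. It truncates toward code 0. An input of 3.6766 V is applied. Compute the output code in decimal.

code 470

With 512 levels over 4 V, one step is 7.812 mV.
Input sits at 470.605 steps above V_low.
So the output code is 470.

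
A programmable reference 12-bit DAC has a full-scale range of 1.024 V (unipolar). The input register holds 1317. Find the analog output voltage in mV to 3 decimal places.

LSB = 1.024 V / 2^12 = 250.00 µV.
V_out = 0 + 1317 × 0.00025 V = 0.32925 V.
= 329.250 mV.

329.250 mV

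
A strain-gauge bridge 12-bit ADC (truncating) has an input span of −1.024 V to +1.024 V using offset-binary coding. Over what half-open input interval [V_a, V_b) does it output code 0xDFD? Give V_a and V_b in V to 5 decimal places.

[0.76650 V, 0.76700 V)

LSB = 2.048/2^12 = 0.500 mV.
Code 0xDFD = 3581 decimal.
V_a = V_low + 3581·LSB = 0.7665 V; V_b = V_low + 3582·LSB = 0.767 V.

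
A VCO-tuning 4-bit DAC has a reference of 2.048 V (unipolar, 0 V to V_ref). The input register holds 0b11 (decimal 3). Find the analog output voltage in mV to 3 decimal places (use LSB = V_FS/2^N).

384.000 mV

LSB = 2.048 V / 2^4 = 128.000 mV.
Code 0b11 = 3 decimal.
V_out = 0 + 3 × 0.128 V = 0.384 V.
= 384.000 mV.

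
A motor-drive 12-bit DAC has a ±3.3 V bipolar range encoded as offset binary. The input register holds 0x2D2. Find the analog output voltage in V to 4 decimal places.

-2.1366 V

LSB = 6.6 V / 2^12 = 1.611 mV.
Code 0x2D2 = 722 decimal.
V_out = (−3.3) + 722 × 0.00161133 V = -2.13662 V.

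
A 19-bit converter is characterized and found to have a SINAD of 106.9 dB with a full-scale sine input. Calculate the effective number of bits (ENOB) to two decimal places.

ENOB = (SINAD − 1.76) / 6.02 = (106.9 − 1.76)/6.02 = 17.465.

17.47 bits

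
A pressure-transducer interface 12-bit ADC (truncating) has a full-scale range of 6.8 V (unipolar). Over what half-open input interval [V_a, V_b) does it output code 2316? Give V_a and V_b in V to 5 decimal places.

LSB = 6.8/2^12 = 1.660 mV.
V_a = V_low + 2316·LSB = 3.84492 V; V_b = V_low + 2317·LSB = 3.84658 V.

[3.84492 V, 3.84658 V)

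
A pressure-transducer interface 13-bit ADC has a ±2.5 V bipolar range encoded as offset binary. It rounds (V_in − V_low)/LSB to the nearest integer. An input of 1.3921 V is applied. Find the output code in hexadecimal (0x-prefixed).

code 0x18E9 (decimal 6377)

Full-scale span = 5 V; LSB = 5/2^13 = 0.610 mV.
(1.3921 − (−2.5)) / 0.000610352 = 6376.817 LSBs.
So the output code is 6377.
In hexadecimal (0x-prefixed): 0x18E9.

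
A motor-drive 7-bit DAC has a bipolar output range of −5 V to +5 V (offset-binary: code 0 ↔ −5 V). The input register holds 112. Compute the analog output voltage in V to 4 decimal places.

LSB = 10 V / 2^7 = 78.125 mV.
V_out = (−5) + 112 × 0.078125 V = 3.75 V.

3.7500 V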